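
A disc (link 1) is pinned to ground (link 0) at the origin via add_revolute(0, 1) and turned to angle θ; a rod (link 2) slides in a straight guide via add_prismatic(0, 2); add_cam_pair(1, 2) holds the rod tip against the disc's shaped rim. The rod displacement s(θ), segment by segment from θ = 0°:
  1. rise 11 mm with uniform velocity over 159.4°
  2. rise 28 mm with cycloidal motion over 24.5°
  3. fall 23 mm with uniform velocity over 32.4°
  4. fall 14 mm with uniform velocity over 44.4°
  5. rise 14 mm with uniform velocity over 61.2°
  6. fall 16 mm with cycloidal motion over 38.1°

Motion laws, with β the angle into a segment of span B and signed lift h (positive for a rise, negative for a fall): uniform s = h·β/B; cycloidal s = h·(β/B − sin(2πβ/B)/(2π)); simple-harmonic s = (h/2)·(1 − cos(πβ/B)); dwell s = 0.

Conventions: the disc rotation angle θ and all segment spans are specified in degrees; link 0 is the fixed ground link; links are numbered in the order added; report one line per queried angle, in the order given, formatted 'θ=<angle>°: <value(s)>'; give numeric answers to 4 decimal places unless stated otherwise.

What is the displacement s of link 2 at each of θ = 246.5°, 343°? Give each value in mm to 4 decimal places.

segment 1 (0° to 159.4°, uniform, h = 11) is passed completely: s = 0.0000 + (11) = 11.0000
segment 2 (159.4° to 183.9°, cycloidal, h = 28) is passed completely: s = 11.0000 + (28) = 39.0000
segment 3 (183.9° to 216.3°, uniform, h = -23) is passed completely: s = 39.0000 + (-23) = 16.0000
θ = 246.5° falls in segment 4 (216.3° to 260.7°, uniform, h = -14): β = 246.5 − 216.3 = 30.2°, B = 44.4°; Δs = -14·30.2/44.4 = -9.5225; s = 16.0000 − 9.5225 = 6.4775
segment 4 (216.3° to 260.7°, uniform, h = -14) is passed completely: s = 16.0000 + (-14) = 2.0000
segment 5 (260.7° to 321.9°, uniform, h = 14) is passed completely: s = 2.0000 + (14) = 16.0000
θ = 343° falls in segment 6 (321.9° to 360°, cycloidal, h = -16): β = 343 − 321.9 = 21.1°, B = 38.1°; Δs = -16·(0.5538 − sin(2π·0.5538)/(2π)) = -9.7055; s = 16.0000 − 9.7055 = 6.2945

θ=246.5°: 6.4775
θ=343°: 6.2945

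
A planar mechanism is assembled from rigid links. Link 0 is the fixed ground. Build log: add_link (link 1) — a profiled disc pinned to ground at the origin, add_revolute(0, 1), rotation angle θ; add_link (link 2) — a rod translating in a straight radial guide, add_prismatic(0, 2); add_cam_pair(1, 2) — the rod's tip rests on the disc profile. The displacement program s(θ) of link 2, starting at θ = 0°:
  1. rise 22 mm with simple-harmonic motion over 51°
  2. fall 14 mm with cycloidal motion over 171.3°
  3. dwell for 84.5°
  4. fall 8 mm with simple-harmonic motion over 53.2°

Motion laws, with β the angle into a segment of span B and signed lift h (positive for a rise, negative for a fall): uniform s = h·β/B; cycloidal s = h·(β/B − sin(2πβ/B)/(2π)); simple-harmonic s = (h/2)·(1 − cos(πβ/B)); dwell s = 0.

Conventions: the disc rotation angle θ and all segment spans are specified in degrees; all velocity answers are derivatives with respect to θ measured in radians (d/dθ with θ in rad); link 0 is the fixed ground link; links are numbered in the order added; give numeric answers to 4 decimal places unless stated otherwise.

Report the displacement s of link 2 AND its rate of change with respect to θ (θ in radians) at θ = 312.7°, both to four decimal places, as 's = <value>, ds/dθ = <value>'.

seg 1 [0°–51°] simple-harmonic, h=22: full span → s += 22 → s = 22.0000
seg 2 [51°–222.3°] cycloidal, h=-14: full span → s += -14 → s = 8.0000
seg 3 [222.3°–306.8°] dwell: s stays 8.0000
seg 4 [306.8°–360°] simple-harmonic, h=-8: θ=312.7° here. β=5.9, B=53.2. -8/2·(1 − cos(π·0.1109)) = -0.2403 → s = 7.7597
velocity in seg [306.8°–360°] (simple-harmonic), θ in radians: β = 5.9° = 0.1030 rad, B = 53.2° = 0.9285 rad; ds/dθ = (πh/(2B)) sin(πβ/B) = (π·(-8)/(2·0.9285)) sin(π·0.1109) = -4.620499 mm/rad

s = 7.7597, ds/dθ = -4.6205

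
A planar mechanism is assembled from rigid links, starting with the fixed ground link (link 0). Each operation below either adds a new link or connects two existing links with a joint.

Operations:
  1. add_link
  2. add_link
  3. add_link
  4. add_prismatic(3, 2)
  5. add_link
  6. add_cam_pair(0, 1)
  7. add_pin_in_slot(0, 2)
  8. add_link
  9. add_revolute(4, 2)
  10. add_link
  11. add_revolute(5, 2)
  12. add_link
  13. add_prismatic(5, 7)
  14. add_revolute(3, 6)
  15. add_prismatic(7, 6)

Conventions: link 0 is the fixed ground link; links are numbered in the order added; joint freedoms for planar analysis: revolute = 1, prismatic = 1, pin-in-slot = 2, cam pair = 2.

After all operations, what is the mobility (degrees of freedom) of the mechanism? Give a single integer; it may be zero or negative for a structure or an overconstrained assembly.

(L,J1,J2)=(1,0,0); link0 fixed
link1: (2,0,0)
link2: (3,0,0)
link3: (4,0,0)
P 3-2 [J1]: (4,1,0)
link4: (5,1,0)
C 0-1 [J2]: (5,1,1)
PS 0-2 [J2]: (5,1,2)
link5: (6,1,2)
R 4-2 [J1]: (6,2,2)
link6: (7,2,2)
R 5-2 [J1]: (7,3,2)
link7: (8,3,2)
P 5-7 [J1]: (8,4,2)
R 3-6 [J1]: (8,5,2)
P 7-6 [J1]: (8,6,2)
Grübler: 3·7 − 2·6 − 2 = 7

M = 7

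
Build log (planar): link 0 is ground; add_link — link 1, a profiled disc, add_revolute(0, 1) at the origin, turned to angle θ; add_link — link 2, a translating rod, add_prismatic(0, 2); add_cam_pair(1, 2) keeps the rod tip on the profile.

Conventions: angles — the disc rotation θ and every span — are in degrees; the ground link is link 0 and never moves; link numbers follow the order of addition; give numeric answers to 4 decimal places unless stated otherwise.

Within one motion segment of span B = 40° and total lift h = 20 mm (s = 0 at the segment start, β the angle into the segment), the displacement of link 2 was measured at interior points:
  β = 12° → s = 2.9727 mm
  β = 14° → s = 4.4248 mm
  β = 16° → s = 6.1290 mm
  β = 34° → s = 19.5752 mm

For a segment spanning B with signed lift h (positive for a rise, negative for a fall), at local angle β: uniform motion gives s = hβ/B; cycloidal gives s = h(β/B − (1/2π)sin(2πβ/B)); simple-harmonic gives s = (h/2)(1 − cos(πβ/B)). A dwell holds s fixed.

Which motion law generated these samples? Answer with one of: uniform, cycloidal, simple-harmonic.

candidates at β/B = r: uniform s = h·r (linear in β); cycloidal s = h·(r − sin(2πr)/(2π)); simple-harmonic s = (h/2)(1 − cos(πr))
β=12°: printed 2.9727 | uniform 6.0000, cycloidal 2.9727, simple-harmonic 4.1221
β=14°: printed 4.4248 | uniform 7.0000, cycloidal 4.4248, simple-harmonic 5.4601
β=16°: printed 6.1290 | uniform 8.0000, cycloidal 6.1290, simple-harmonic 6.9098
β=34°: printed 19.5752 | uniform 17.0000, cycloidal 19.5752, simple-harmonic 18.9101
only one law matches every sample → cycloidal

cycloidal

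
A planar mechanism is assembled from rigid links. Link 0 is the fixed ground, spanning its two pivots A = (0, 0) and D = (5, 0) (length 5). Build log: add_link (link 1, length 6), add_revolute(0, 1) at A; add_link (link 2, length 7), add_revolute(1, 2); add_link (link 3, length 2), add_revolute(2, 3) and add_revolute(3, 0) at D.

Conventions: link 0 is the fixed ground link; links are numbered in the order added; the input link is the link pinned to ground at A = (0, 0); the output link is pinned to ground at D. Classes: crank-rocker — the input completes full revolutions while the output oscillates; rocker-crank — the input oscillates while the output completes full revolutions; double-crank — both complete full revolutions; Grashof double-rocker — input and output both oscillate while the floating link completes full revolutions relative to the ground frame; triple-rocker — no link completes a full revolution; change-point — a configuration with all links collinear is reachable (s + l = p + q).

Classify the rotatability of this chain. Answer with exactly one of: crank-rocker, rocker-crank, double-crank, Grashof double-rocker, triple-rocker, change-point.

lengths: ground=5, input=6, coupler=7, output=2
sorted: s=2 (shortest), l=7 (longest), p+q=11
s + l = 9 vs p + q = 11
s + l < p + q (Grashof) with shortest = output link → rocker-crank

rocker-crank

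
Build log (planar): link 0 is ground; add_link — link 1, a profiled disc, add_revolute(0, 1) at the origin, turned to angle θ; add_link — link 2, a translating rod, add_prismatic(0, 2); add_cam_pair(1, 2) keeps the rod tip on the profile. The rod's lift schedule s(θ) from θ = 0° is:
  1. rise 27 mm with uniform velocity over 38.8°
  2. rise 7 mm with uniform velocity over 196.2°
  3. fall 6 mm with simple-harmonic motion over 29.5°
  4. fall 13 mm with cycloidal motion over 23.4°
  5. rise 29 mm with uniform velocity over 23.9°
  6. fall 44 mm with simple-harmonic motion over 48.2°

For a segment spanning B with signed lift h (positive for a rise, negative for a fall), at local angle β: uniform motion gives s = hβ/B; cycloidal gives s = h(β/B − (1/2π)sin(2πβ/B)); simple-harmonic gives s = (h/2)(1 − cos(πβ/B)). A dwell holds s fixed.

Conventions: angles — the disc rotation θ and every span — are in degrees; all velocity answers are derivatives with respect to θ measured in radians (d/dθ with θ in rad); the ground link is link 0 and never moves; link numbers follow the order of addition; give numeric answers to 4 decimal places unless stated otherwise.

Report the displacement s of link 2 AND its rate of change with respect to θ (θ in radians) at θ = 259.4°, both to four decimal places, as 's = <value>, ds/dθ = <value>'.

seg 1 [0°–38.8°] uniform, h=27: full span → s += 27 → s = 27.0000
seg 2 [38.8°–235°] uniform, h=7: full span → s += 7 → s = 34.0000
seg 3 [235°–264.5°] simple-harmonic, h=-6: θ=259.4° here. β=24.4, B=29.5. -6/2·(1 − cos(π·0.8271)) = -5.5683 → s = 28.4317
velocity in seg [235°–264.5°] (simple-harmonic), θ in radians: β = 24.4° = 0.4259 rad, B = 29.5° = 0.5149 rad; ds/dθ = (πh/(2B)) sin(πβ/B) = (π·(-6)/(2·0.5149)) sin(π·0.8271) = -9.460286 mm/rad

s = 28.4317, ds/dθ = -9.4603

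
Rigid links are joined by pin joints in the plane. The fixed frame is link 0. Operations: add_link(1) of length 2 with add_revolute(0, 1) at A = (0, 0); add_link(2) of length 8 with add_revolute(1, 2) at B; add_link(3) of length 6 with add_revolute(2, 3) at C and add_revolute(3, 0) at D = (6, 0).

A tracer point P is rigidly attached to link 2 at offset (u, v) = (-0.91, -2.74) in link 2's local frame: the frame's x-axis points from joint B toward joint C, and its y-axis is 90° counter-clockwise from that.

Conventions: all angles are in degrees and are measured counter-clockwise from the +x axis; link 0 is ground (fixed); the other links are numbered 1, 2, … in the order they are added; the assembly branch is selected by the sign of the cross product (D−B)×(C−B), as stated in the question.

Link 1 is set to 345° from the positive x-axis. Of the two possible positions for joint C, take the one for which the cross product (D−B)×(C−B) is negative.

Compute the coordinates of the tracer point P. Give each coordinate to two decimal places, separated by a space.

A=(0,0), D=(6.00,0)
B = A + 2.00·(cos345°, sin345°) = (1.9319, -0.5176)
|BD| = 4.1009
circle(B,8.00) ∩ circle(D,6.00): a=5.4643, h=5.8430
  candidates: C₊=(6.6149,5.9684) cross=23.962; C₋=(8.0900,-5.6242) cross=-23.962
  branch - wants cross < 0 → take C=(8.0900,-5.6242) (cross=-23.962)
ex = (C−B)/|BC| = (0.7698,-0.6383); ey = (0.6383,0.7698)
P = B + -0.91·ex + -2.74·ey = (-0.5176,-2.0459)

-0.52 -2.05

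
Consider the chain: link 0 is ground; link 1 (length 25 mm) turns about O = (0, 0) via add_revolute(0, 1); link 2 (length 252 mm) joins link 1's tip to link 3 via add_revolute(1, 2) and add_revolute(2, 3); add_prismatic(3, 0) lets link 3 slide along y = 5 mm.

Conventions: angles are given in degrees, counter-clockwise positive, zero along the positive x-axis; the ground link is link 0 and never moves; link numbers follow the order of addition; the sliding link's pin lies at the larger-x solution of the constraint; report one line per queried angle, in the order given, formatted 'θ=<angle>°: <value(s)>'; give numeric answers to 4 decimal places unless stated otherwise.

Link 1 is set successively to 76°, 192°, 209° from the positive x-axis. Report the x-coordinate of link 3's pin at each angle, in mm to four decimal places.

geometry: r = 25 mm, L = 252 mm, e = 5 mm
θ=76°: crank pin P = (r cos θ, r sin θ) = (6.048047, 24.257393)
θ=76°: h = r sin θ − e = 24.257393 − 5 = 19.257393
θ=76°: x = r cos θ + √(L² − h²) = 6.048047 + 251.263115 = 257.311162
θ=192°: crank pin P = (r cos θ, r sin θ) = (-24.453690, -5.197792)
θ=192°: h = r sin θ − e = -5.197792 − 5 = -10.197792
θ=192°: x = r cos θ + √(L² − h²) = -24.453690 + 251.793576 = 227.339886
θ=209°: crank pin P = (r cos θ, r sin θ) = (-21.865493, -12.120241)
θ=209°: h = r sin θ − e = -12.120241 − 5 = -17.120241
θ=209°: x = r cos θ + √(L² − h²) = -21.865493 + 251.417775 = 229.552282

θ=76°: 257.3112
θ=192°: 227.3399
θ=209°: 229.5523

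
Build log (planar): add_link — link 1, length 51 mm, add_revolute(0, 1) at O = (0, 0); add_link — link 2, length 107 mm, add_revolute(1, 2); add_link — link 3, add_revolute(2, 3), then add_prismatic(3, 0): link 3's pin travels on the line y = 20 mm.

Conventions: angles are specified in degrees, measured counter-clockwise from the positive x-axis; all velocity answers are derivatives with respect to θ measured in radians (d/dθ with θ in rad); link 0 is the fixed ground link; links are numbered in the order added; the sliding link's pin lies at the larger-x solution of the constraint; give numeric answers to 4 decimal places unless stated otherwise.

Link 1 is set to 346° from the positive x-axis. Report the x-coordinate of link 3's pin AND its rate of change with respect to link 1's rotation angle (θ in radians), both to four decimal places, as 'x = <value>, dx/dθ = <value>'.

geometry: r = 51 mm, L = 107 mm, e = 20 mm
crank pin P = (r cos θ, r sin θ) = (49.485082, -12.338017)
h = r sin θ − e = -12.338017 − 20 = -32.338017
x = r cos θ + √(L² − h²) = 49.485082 + 101.996337 = 151.481419
dx/dθ = −r sin θ − h·r cos θ/√(L² − h²) (θ in radians; h = -32.338017) = 28.027300

x = 151.4814, dx/dθ = 28.0273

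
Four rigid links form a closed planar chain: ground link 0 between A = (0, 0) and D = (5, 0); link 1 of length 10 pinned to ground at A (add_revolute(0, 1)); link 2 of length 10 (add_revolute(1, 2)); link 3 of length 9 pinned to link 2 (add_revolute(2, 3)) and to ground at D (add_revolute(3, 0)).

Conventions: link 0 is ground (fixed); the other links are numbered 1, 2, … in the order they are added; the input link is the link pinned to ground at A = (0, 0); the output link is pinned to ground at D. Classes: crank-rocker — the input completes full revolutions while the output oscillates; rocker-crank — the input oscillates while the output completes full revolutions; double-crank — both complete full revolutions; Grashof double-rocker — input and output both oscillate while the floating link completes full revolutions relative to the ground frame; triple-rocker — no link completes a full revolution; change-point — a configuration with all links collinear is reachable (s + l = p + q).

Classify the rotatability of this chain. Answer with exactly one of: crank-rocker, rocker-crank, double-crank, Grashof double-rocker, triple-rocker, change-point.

lengths: ground=5, input=10, coupler=10, output=9
sorted: s=5 (shortest), l=10 (longest), p+q=19
s + l = 15 vs p + q = 19
s + l < p + q (Grashof) with shortest = ground link → double-crank

double-crank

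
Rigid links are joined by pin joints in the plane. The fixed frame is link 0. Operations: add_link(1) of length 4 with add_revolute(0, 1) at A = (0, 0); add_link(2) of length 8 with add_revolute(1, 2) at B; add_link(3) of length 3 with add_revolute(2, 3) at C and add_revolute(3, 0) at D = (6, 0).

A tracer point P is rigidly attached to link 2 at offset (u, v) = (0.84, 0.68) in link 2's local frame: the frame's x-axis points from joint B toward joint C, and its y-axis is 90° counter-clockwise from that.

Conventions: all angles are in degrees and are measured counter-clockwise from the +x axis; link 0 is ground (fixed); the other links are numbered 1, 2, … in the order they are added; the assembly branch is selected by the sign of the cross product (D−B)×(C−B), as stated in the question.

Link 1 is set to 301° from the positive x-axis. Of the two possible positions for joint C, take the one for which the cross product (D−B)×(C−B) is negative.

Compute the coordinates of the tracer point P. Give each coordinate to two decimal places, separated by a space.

A=(0,0), D=(6.00,0)
B = A + 4.00·(cos301°, sin301°) = (2.0602, -3.4287)
|BD| = 5.2229
circle(B,8.00) ∩ circle(D,3.00): a=7.8767, h=1.3989
  candidates: C₊=(7.0836,2.7974) cross=7.306; C₋=(8.9203,0.6870) cross=-7.306
  branch - wants cross < 0 → take C=(8.9203,0.6870) (cross=-7.306)
ex = (C−B)/|BC| = (0.8575,0.5145); ey = (-0.5145,0.8575)
P = B + 0.84·ex + 0.68·ey = (2.4306,-2.4134)

2.43 -2.41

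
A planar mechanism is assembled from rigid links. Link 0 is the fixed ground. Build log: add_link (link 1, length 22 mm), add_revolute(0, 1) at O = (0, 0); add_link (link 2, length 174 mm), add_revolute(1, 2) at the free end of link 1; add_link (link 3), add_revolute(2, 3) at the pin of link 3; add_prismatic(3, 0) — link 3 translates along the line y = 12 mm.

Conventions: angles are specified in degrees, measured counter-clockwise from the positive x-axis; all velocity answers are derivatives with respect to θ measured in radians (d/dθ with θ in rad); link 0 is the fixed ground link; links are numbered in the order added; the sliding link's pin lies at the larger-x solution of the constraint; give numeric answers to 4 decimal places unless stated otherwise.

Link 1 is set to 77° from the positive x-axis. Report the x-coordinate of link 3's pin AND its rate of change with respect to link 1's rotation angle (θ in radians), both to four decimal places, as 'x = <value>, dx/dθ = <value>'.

geometry: r = 22 mm, L = 174 mm, e = 12 mm
crank pin P = (r cos θ, r sin θ) = (4.948923, 21.436141)
h = r sin θ − e = 21.436141 − 12 = 9.436141
x = r cos θ + √(L² − h²) = 4.948923 + 173.743947 = 178.692871
dx/dθ = −r sin θ − h·r cos θ/√(L² − h²) (θ in radians; h = 9.436141) = -21.704921

x = 178.6929, dx/dθ = -21.7049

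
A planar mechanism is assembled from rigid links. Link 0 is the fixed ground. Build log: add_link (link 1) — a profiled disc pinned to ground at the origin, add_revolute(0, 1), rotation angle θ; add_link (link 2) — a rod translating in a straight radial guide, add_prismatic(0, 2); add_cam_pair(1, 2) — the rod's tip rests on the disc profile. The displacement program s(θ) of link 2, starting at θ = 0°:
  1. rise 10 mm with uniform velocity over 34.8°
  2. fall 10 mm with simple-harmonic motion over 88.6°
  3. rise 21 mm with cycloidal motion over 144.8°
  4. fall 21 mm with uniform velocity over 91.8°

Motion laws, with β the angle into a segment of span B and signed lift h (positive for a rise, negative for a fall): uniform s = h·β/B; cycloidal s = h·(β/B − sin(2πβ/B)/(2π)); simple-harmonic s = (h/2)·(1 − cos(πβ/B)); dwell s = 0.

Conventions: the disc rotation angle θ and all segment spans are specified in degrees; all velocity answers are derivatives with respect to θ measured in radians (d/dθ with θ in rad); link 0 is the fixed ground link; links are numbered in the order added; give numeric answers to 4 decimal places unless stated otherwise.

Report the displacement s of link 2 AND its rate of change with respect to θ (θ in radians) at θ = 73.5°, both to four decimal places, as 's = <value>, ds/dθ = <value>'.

seg 1 [0°–34.8°] uniform, h=10: full span → s += 10 → s = 10.0000
seg 2 [34.8°–123.4°] simple-harmonic, h=-10: θ=73.5° here. β=38.7, B=88.6. -10/2·(1 − cos(π·0.4368)) = -4.0137 → s = 5.9863
velocity in seg [34.8°–123.4°] (simple-harmonic), θ in radians: β = 38.7° = 0.6754 rad, B = 88.6° = 1.5464 rad; ds/dθ = (πh/(2B)) sin(πβ/B) = (π·(-10)/(2·1.5464)) sin(π·0.4368) = -9.958414 mm/rad

s = 5.9863, ds/dθ = -9.9584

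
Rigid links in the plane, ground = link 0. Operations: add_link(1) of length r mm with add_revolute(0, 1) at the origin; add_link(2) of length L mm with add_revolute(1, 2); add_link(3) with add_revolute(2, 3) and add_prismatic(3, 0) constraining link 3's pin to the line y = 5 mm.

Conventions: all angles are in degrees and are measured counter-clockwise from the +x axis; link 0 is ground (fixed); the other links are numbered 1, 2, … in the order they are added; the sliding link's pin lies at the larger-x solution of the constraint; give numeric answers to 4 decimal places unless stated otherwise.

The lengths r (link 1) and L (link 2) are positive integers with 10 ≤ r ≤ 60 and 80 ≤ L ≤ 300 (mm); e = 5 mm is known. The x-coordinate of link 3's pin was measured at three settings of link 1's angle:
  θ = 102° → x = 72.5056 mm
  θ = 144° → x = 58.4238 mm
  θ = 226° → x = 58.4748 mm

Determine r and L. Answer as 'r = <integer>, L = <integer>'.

constraint per measurement: (x − r cos θ)² + (r sin θ − e)² = L²
subtracting the θ₁ and θ₂ equations cancels the r² and L² terms:
r = (x₁² − x₂²) / (2[(x₁cos θ₁ + e sin θ₁) − (x₂cos θ₂ + e sin θ₂)]) = 27.0001 → r = 27
L² = (x₁ − r cos θ₁)² + (r sin θ₁ − e)² = 6560.9993 → L = 81.0000 → L = 81
check at θ₃=226°: x = 58.4748 (printed 58.4748) ✓

r = 27, L = 81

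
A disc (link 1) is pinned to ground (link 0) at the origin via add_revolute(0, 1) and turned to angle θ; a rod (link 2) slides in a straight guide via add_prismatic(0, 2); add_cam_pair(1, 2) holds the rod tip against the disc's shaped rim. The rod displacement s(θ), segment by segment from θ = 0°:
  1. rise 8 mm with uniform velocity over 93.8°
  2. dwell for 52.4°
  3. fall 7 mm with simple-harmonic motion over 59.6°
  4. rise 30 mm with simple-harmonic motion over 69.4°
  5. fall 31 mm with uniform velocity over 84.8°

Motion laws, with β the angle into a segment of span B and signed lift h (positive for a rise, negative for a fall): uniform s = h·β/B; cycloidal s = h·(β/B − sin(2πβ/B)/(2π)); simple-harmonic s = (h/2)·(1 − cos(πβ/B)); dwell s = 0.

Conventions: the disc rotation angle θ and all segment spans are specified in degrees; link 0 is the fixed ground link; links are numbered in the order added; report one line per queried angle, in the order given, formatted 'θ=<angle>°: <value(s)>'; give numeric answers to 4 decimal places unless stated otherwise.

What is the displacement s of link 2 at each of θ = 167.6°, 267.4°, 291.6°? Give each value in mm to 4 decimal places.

segment 1 (0° to 93.8°, uniform, h = 8) is passed completely: s = 0.0000 + (8) = 8.0000
segment 2 (93.8° to 146.2°, dwell): s unchanged at 8.0000
θ = 167.6° falls in segment 3 (146.2° to 205.8°, simple-harmonic, h = -7): β = 167.6 − 146.2 = 21.4°, B = 59.6°; Δs = -7/2·(1 − cos(π·0.3591)) = -2.0004; s = 8.0000 − 2.0004 = 5.9996
segment 3 (146.2° to 205.8°, simple-harmonic, h = -7) is passed completely: s = 8.0000 + (-7) = 1.0000
θ = 267.4° falls in segment 4 (205.8° to 275.2°, simple-harmonic, h = 30): β = 267.4 − 205.8 = 61.6°, B = 69.4°; Δs = 30/2·(1 − cos(π·0.8876)) = 29.0746; s = 1.0000 + 29.0746 = 30.0746
segment 4 (205.8° to 275.2°, simple-harmonic, h = 30) is passed completely: s = 1.0000 + (30) = 31.0000
θ = 291.6° falls in segment 5 (275.2° to 360°, uniform, h = -31): β = 291.6 − 275.2 = 16.4°, B = 84.8°; Δs = -31·16.4/84.8 = -5.9953; s = 31.0000 − 5.9953 = 25.0047

θ=167.6°: 5.9996
θ=267.4°: 30.0746
θ=291.6°: 25.0047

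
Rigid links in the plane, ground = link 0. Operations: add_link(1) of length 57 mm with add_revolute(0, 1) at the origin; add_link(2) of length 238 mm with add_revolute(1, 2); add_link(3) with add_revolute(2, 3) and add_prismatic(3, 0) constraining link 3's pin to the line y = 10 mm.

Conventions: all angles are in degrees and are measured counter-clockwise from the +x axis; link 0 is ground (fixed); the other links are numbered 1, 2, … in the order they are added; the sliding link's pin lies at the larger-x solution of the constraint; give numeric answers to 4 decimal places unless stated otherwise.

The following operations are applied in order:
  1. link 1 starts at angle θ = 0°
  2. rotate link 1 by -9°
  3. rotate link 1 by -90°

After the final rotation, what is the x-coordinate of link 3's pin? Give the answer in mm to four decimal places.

geometry: r = 57 mm, L = 238 mm, e = 10 mm; θ starts at 0°
rotate link 1 by -9°: θ ← 0° -9° = -9°
rotate link 1 by -90°: θ ← -9° -90° = -99°
crank pin P = (r cos θ, r sin θ) = (-8.916765, -56.298235)
h = r sin θ − e = -56.298235 − 10 = -66.298235
x = r cos θ + √(L² − h²) = -8.916765 + 228.579404 = 219.662640

219.6626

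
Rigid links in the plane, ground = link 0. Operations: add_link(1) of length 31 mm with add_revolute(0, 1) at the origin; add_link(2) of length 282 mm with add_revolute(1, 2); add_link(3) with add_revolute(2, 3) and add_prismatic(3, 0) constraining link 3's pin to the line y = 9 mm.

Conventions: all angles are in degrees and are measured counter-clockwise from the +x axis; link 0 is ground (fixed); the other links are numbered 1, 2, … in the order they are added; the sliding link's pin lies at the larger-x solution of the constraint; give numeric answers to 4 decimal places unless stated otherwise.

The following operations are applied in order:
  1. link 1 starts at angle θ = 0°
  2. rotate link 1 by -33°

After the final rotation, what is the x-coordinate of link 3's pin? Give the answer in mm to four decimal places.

geometry: r = 31 mm, L = 282 mm, e = 9 mm; θ starts at 0°
rotate link 1 by -33°: θ ← 0° -33° = -33°
crank pin P = (r cos θ, r sin θ) = (25.998788, -16.883810)
h = r sin θ − e = -16.883810 − 9 = -25.883810
x = r cos θ + √(L² − h²) = 25.998788 + 280.809595 = 306.808382

306.8084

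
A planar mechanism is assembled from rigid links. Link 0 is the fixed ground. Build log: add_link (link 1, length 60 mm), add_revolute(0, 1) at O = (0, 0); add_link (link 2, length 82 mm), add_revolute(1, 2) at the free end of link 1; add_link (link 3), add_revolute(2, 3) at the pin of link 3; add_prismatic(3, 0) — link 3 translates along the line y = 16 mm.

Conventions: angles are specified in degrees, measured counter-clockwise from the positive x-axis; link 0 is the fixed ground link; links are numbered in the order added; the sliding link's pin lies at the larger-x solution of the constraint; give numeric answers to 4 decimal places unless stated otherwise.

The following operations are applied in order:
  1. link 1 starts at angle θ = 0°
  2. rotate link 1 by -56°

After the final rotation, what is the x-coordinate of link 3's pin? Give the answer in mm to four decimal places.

geometry: r = 60 mm, L = 82 mm, e = 16 mm; θ starts at 0°
rotate link 1 by -56°: θ ← 0° -56° = -56°
crank pin P = (r cos θ, r sin θ) = (33.551574, -49.742254)
h = r sin θ − e = -49.742254 − 16 = -65.742254
x = r cos θ + √(L² − h²) = 33.551574 + 49.009754 = 82.561328

82.5613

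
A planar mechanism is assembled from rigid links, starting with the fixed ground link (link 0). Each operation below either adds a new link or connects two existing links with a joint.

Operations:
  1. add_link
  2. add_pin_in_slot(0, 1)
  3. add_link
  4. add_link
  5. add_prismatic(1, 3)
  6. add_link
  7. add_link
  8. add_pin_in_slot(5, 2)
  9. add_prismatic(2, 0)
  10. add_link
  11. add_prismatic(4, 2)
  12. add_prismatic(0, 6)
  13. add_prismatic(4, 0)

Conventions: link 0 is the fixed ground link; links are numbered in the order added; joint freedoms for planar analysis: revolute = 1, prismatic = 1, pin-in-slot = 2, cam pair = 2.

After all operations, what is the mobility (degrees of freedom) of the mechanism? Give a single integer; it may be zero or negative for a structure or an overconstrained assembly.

link 0 = ground. State L|J1|J2 = 1|0|0
+link1  2|0|0
PS(0,1) f=2→J2  2|0|1
+link2  3|0|1
+link3  4|0|1
P(1,3) f=1→J1  4|1|1
+link4  5|1|1
+link5  6|1|1
PS(5,2) f=2→J2  6|1|2
P(2,0) f=1→J1  6|2|2
+link6  7|2|2
P(4,2) f=1→J1  7|3|2
P(0,6) f=1→J1  7|4|2
P(4,0) f=1→J1  7|5|2
M = 3(7−1)−2·5−2 = 18−10−2 = 6

M = 6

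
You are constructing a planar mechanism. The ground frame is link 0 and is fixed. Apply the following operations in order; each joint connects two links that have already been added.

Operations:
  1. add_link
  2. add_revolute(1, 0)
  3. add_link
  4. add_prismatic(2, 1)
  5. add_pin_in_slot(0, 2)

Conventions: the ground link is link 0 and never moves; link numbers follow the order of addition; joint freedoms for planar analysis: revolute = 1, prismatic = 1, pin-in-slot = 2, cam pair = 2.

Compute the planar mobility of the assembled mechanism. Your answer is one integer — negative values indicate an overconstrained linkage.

ground; <1,0,0>
#1 <2,0,0>
R:1↔0 J1 <2,1,0>
#2 <3,1,0>
P:2↔1 J1 <3,2,0>
PS:0↔2 J2 <3,2,1>
3×2 − 2×2 − 1×1 = 1

M = 1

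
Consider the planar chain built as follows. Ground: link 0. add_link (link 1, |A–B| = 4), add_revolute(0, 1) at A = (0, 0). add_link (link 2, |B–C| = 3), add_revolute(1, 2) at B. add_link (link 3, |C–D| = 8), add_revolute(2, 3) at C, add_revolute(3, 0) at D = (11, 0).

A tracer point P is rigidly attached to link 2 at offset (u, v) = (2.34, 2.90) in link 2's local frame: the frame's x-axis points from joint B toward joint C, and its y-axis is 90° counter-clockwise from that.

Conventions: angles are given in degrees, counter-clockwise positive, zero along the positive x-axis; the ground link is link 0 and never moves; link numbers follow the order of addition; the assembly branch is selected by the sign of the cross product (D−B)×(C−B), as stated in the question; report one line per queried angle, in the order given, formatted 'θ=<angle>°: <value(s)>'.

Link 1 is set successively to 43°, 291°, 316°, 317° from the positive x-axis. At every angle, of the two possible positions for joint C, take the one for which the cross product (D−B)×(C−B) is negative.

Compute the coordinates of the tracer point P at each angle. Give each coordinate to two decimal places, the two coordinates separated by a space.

A=(0,0), D=(11.00,0)
θ=43°: B = A + 4.00·(cos43°, sin43°) = (2.9254, 2.7280)
θ=43°: |BD| = 8.5230
θ=43°: circle(B,3.00) ∩ circle(D,8.00): a=1.0349, h=2.8158
θ=43°:   candidates: C₊=(4.8072,5.0645) cross=23.999; C₋=(3.0046,-0.2710) cross=-23.999
θ=43°:   branch - wants cross < 0 → take C=(3.0046,-0.2710) (cross=-23.999)
θ=43°: ex = (C−B)/|BC| = (0.0264,-0.9997); ey = (0.9997,0.0264)
θ=43°: P = B + 2.34·ex + 2.90·ey = (5.8862,0.4653)
θ=291°: B = A + 4.00·(cos291°, sin291°) = (1.4335, -3.7343)
θ=291°: |BD| = 10.2695
θ=291°: circle(B,3.00) ∩ circle(D,8.00): a=2.4570, h=1.7214
θ=291°:   candidates: C₊=(3.0963,-1.2373) cross=17.678; C₋=(4.3482,-4.4445) cross=-17.678
θ=291°:   branch - wants cross < 0 → take C=(4.3482,-4.4445) (cross=-17.678)
θ=291°: ex = (C−B)/|BC| = (0.9716,-0.2367); ey = (0.2367,0.9716)
θ=291°: P = B + 2.34·ex + 2.90·ey = (4.3935,-1.4707)
θ=316°: B = A + 4.00·(cos316°, sin316°) = (2.8774, -2.7786)
θ=316°: |BD| = 8.5848
θ=316°: circle(B,3.00) ∩ circle(D,8.00): a=1.0890, h=2.7954
θ=316°:   candidates: C₊=(3.0030,0.2187) cross=23.997; C₋=(4.8125,-5.0710) cross=-23.997
θ=316°:   branch - wants cross < 0 → take C=(4.8125,-5.0710) (cross=-23.997)
θ=316°: ex = (C−B)/|BC| = (0.6451,-0.7641); ey = (0.7641,0.6451)
θ=316°: P = B + 2.34·ex + 2.90·ey = (6.6028,-2.6960)
θ=317°: B = A + 4.00·(cos317°, sin317°) = (2.9254, -2.7280)
θ=317°: |BD| = 8.5230
θ=317°: circle(B,3.00) ∩ circle(D,8.00): a=1.0349, h=2.8158
θ=317°:   candidates: C₊=(3.0046,0.2710) cross=23.999; C₋=(4.8072,-5.0645) cross=-23.999
θ=317°:   branch - wants cross < 0 → take C=(4.8072,-5.0645) (cross=-23.999)
θ=317°: ex = (C−B)/|BC| = (0.6272,-0.7788); ey = (0.7788,0.6272)
θ=317°: P = B + 2.34·ex + 2.90·ey = (6.6518,-2.7314)

θ=43°: 5.89 0.47
θ=291°: 4.39 -1.47
θ=316°: 6.60 -2.70
θ=317°: 6.65 -2.73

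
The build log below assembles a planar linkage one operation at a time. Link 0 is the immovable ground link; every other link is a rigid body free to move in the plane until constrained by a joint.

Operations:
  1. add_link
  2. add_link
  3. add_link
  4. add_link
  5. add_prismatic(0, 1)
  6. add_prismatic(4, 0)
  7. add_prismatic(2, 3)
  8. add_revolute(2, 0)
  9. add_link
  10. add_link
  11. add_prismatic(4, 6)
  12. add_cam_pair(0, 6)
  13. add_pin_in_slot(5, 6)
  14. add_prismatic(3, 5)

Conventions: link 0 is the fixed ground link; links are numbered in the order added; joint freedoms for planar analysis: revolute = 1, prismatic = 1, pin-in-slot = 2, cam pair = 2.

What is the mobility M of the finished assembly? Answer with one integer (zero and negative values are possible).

link 0 = ground. State L|J1|J2 = 1|0|0
+link1  2|0|0
+link2  3|0|0
+link3  4|0|0
+link4  5|0|0
P(0,1) f=1→J1  5|1|0
P(4,0) f=1→J1  5|2|0
P(2,3) f=1→J1  5|3|0
R(2,0) f=1→J1  5|4|0
+link5  6|4|0
+link6  7|4|0
P(4,6) f=1→J1  7|5|0
C(0,6) f=2→J2  7|5|1
PS(5,6) f=2→J2  7|5|2
P(3,5) f=1→J1  7|6|2
M = 3(7−1)−2·6−2 = 18−12−2 = 4

M = 4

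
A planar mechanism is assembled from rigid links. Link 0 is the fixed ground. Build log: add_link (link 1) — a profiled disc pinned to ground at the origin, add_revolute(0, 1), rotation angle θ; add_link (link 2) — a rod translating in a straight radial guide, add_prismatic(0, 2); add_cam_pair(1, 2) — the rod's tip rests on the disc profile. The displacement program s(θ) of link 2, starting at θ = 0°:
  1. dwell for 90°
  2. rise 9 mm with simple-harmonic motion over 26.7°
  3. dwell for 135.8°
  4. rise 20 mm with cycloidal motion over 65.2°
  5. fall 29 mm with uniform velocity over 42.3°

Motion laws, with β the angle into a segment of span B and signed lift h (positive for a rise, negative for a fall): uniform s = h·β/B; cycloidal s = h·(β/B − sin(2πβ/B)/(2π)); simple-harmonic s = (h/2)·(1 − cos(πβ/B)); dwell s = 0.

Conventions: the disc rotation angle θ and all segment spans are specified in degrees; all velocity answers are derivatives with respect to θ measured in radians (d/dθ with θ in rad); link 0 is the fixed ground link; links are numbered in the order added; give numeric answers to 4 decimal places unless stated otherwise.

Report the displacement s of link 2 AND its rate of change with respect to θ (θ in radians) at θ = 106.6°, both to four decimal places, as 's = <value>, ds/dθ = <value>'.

seg 1 [0°–90°] dwell: s stays 0.0000
seg 2 [90°–116.7°] simple-harmonic, h=9: θ=106.6° here. β=16.6, B=26.7. 9/2·(1 − cos(π·0.6217)) = 6.1792 → s = 6.1792
velocity in seg [90°–116.7°] (simple-harmonic), θ in radians: β = 16.6° = 0.2897 rad, B = 26.7° = 0.4660 rad; ds/dθ = (πh/(2B)) sin(πβ/B) = (π·9/(2·0.4660)) sin(π·0.6217) = 28.145844 mm/rad

s = 6.1792, ds/dθ = 28.1458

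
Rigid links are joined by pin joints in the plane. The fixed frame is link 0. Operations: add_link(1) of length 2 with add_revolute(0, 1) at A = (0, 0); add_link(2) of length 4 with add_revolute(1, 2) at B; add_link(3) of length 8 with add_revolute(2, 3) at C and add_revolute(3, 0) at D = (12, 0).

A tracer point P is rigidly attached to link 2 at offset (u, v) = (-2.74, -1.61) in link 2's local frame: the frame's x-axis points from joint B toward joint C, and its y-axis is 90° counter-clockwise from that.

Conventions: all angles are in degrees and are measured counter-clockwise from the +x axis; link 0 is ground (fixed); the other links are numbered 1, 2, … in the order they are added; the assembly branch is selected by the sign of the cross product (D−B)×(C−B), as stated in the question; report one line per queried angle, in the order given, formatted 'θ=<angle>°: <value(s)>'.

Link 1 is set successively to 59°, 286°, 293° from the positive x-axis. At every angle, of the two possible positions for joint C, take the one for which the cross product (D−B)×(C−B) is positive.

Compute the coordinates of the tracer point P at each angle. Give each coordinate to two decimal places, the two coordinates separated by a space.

A=(0,0), D=(12.00,0)
θ=59°: B = A + 2.00·(cos59°, sin59°) = (1.0301, 1.7143)
θ=59°: |BD| = 11.1031
θ=59°: circle(B,4.00) ∩ circle(D,8.00): a=3.3900, h=2.1232
θ=59°:   candidates: C₊=(4.7072,3.2887) cross=23.574; C₋=(4.0516,-0.9068) cross=-23.574
θ=59°:   branch + wants cross > 0 → take C=(4.7072,3.2887) (cross=23.574)
θ=59°: ex = (C−B)/|BC| = (0.9193,0.3936); ey = (-0.3936,0.9193)
θ=59°: P = B + -2.74·ex + -1.61·ey = (-0.8551,-0.8441)
θ=286°: B = A + 2.00·(cos286°, sin286°) = (0.5513, -1.9225)
θ=286°: |BD| = 11.6090
θ=286°: circle(B,4.00) ∩ circle(D,8.00): a=3.7372, h=1.4261
θ=286°:   candidates: C₊=(4.0007,0.1028) cross=16.555; C₋=(4.4730,-2.7100) cross=-16.555
θ=286°:   branch + wants cross > 0 → take C=(4.0007,0.1028) (cross=16.555)
θ=286°: ex = (C−B)/|BC| = (0.8623,0.5063); ey = (-0.5063,0.8623)
θ=286°: P = B + -2.74·ex + -1.61·ey = (-0.9964,-4.6982)
θ=293°: B = A + 2.00·(cos293°, sin293°) = (0.7815, -1.8410)
θ=293°: |BD| = 11.3686
θ=293°: circle(B,4.00) ∩ circle(D,8.00): a=3.5732, h=1.7978
θ=293°:   candidates: C₊=(4.0164,0.5117) cross=20.439; C₋=(4.5987,-3.0364) cross=-20.439
θ=293°:   branch + wants cross > 0 → take C=(4.0164,0.5117) (cross=20.439)
θ=293°: ex = (C−B)/|BC| = (0.8087,0.5882); ey = (-0.5882,0.8087)
θ=293°: P = B + -2.74·ex + -1.61·ey = (-0.4875,-4.7547)

θ=59°: -0.86 -0.84
θ=286°: -1.00 -4.70
θ=293°: -0.49 -4.75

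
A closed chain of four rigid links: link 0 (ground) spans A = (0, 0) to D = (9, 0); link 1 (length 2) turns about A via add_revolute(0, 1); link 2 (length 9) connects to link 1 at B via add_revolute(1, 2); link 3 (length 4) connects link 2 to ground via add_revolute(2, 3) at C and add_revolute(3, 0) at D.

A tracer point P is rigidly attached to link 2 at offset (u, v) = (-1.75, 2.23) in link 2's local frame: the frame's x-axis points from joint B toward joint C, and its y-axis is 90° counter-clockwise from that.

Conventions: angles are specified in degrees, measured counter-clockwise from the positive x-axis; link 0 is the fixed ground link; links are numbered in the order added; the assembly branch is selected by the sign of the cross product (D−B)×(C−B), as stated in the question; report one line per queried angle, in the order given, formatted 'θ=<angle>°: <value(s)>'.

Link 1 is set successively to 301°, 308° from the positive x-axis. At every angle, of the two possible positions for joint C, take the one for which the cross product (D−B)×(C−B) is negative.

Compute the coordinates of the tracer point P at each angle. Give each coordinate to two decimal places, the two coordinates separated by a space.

A=(0,0), D=(9.00,0)
θ=301°: B = A + 2.00·(cos301°, sin301°) = (1.0301, -1.7143)
θ=301°: |BD| = 8.1522
θ=301°: circle(B,9.00) ∩ circle(D,4.00): a=8.0628, h=3.9990
θ=301°:   candidates: C₊=(8.0716,3.8908) cross=32.601; C₋=(9.7535,-3.9284) cross=-32.601
θ=301°:   branch - wants cross < 0 → take C=(9.7535,-3.9284) (cross=-32.601)
θ=301°: ex = (C−B)/|BC| = (0.9693,-0.2460); ey = (0.2460,0.9693)
θ=301°: P = B + -1.75·ex + 2.23·ey = (-0.1175,0.8776)
θ=308°: B = A + 2.00·(cos308°, sin308°) = (1.2313, -1.5760)
θ=308°: |BD| = 7.9269
θ=308°: circle(B,9.00) ∩ circle(D,4.00): a=8.0634, h=3.9977
θ=308°:   candidates: C₊=(8.3389,3.9450) cross=31.689; C₋=(9.9286,-3.8907) cross=-31.689
θ=308°:   branch - wants cross < 0 → take C=(9.9286,-3.8907) (cross=-31.689)
θ=308°: ex = (C−B)/|BC| = (0.9664,-0.2572); ey = (0.2572,0.9664)
θ=308°: P = B + -1.75·ex + 2.23·ey = (0.1137,1.0290)

θ=301°: -0.12 0.88
θ=308°: 0.11 1.03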